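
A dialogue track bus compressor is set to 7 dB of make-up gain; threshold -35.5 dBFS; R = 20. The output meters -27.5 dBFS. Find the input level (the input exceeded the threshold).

-15.5 dBFS

Before make-up, the level was -27.5 − 7 = -34.5 dBFS.
The compressed level sits -34.5 − (-35.5) = 1 dB over threshold.
Input overshoot = R × output overshoot = 20 dB → input = -35.5 + 20 = -15.5 dBFS.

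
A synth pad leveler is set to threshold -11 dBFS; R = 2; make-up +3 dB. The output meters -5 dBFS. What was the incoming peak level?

Remove make-up: -5 − 3 = -8 dBFS.
Post-compression overshoot = -8 − (-11) = 3 dB.
Undo the ratio: input overshoot = 3 × 2 = 6 dB, giving input = -5 dBFS.

-5 dBFS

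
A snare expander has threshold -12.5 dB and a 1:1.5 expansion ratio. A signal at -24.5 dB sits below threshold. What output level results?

Undershoot = (-12.5) − (-24.5) = 12 dB.
At 1:1.5, that expands to 18 dB under threshold.
Output = -12.5 − 18 = -30.5 dB.

-30.5 dB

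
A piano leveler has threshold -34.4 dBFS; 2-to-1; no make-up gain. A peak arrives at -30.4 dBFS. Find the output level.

-32.4 dBFS

The input is 4 dB above the -34.4 dBFS threshold.
2:1 compression reduces that to 4/2 = 2 dB over.
So the level is -34.4 + 2 = -32.4 dBFS.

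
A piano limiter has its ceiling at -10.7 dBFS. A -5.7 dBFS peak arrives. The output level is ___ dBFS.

-10.7 dBFS

The limiter clamps the peak to its -10.7 dBFS ceiling.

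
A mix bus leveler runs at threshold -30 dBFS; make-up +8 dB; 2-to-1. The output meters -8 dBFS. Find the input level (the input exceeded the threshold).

-2 dBFS

Before make-up, the level was -8 − 8 = -16 dBFS.
The compressed level sits -16 − (-30) = 14 dB over threshold.
Before 2:1 compression the overshoot was 14 × 2 = 28 dB, so input = -30 + 28 = -2 dBFS.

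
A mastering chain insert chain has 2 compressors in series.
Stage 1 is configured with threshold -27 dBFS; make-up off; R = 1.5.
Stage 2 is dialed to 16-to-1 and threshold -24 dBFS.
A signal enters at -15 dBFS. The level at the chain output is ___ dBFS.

Stage 1: overshoot 12 dB → 12/1.5 = 8 dB → -19 dBFS.
Stage 2: -19 dBFS is 5 dB over -24 dBFS; at 16:1 that becomes 0.3125 dB over, giving -23.6875 dBFS.

-23.6875 dBFS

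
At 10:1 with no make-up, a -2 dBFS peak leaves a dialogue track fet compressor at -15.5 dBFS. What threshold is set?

Gain reduction = -2 − (-15.5) = 13.5 dB; output overshoot = GR / (R − 1) = 13.5 / 9 = 1.5 dB.
Threshold = output − output overshoot = -15.5 − 1.5 = -17 dBFS.

-17 dBFS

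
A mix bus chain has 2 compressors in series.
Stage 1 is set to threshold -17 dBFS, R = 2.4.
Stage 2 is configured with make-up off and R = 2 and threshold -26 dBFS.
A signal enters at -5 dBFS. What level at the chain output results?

-19 dBFS

Stage 1: overshoot 12 dB → 12/2.4 = 5 dB → -12 dBFS.
Stage 2: -12 dBFS is 14 dB over -26 dBFS; at 2:1 that becomes 7 dB over, giving -19 dBFS.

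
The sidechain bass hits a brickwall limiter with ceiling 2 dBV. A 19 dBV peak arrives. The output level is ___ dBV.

At ∞:1, everything above 2 dBV is held at the ceiling.

2 dBV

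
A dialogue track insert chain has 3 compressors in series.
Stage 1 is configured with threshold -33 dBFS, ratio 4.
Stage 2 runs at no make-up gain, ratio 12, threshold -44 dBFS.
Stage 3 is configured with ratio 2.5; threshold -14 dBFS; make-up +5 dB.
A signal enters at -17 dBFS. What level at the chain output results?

-37.75 dBFS

Stage 1: overshoot 16 dB → 16/4 = 4 dB → -29 dBFS.
Stage 2: 15 dB above -44 dBFS, reduced 12:1 to 1.25 dB above → -42.75 dBFS.
Stage 3: below threshold (-42.75 ≤ -14); passes unchanged; make-up brings it to -37.75 dBFS.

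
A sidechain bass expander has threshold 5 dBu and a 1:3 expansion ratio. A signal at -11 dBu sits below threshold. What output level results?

Undershoot = 5 − (-11) = 16 dB.
At 1:3, that expands to 48 dB under threshold.
Output = 5 − 48 = -43 dBu.

-43 dBu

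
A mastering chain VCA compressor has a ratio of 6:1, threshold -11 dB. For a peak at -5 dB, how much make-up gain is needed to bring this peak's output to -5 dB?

Without make-up, output = threshold + overshoot/6 = -11 + 1 = -10 dB.
Gap to target: 5 dB.

5 dB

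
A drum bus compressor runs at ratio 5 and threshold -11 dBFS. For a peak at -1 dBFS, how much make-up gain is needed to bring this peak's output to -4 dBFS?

5 dB

Without make-up, output = threshold + overshoot/5 = -11 + 2 = -9 dBFS.
Gap to target: 5 dB.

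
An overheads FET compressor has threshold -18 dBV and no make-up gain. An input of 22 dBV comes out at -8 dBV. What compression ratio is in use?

4:1

Input overshoot = 22 − (-18) = 40 dB; output overshoot = -8 − (-18) = 10 dB.
Ratio = 40 / 10 = 4.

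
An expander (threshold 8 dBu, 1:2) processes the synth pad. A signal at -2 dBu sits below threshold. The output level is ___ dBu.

-12 dBu

Undershoot = 8 − (-2) = 10 dB.
At 1:2, that expands to 20 dB under threshold.
Output = 8 − 20 = -12 dBu.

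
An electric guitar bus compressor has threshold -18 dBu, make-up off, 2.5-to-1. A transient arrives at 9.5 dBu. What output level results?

-7 dBu

9.5 dBu sits 27.5 dB over threshold.
2.5:1 compression reduces that to 27.5/2.5 = 11 dB over.
That puts the output at -7 dBu.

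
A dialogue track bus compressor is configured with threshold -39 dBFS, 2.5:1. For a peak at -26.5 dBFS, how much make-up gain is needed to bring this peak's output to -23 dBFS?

11 dB

Overshoot 12.5 dB → 12.5/2.5 = 5 dB after compression, so the compressed level is -39 + 5 = -34 dBFS.
Make-up = target − compressed = -23 − (-34) = 11 dB.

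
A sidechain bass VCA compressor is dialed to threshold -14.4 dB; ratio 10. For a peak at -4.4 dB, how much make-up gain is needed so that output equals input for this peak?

9 dB

Without make-up, output = threshold + overshoot/10 = -14.4 + 1 = -13.4 dB.
Gap to target: 9 dB.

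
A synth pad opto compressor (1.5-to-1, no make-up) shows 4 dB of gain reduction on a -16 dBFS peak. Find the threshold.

-28 dBFS

Input is 12 dB above T (since output overshoot × R = input overshoot: (-20 − T)·1.5 = -16 − T gives T = -28 dBFS).
Check: -28 + (-16 − (-28))/1.5 = -28 + 8 = -20 dBFS. ✓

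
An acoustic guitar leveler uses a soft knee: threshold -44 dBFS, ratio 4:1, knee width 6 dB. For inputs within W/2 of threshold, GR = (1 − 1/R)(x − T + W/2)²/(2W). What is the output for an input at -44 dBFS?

x − T + W/2 = -44 − (-44) + 3 = 3.
GR = (1 − 1/4) × 3² / 12 = 0.75 × 9 / 12 = 0.5625 dB.
Output = -44 − 0.5625 = -44.5625 dBFS.

-44.5625 dBFS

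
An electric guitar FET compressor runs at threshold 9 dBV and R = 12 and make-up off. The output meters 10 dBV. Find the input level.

That's 1 dB above the 9 dBV threshold.
Undo the ratio: input overshoot = 1 × 12 = 12 dB, giving input = 21 dBV.

21 dBV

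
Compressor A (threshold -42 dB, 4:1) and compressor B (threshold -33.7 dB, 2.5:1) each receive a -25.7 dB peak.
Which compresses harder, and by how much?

A, by 7.425 dB

A: GR = 16.3 − 16.3/4 = 12.225 dB.
B: GR = 8 − 8/2.5 = 4.8 dB.
Difference: 7.425 dB in favour of A.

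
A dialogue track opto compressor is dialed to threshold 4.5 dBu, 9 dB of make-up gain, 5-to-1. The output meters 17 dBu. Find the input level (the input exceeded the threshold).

Stripping the +9 dB make-up gives 8 dBu at the gain stage.
The compressed level sits 8 − 4.5 = 3.5 dB over threshold.
Input overshoot = R × output overshoot = 17.5 dB → input = 4.5 + 17.5 = 22 dBu.

22 dBu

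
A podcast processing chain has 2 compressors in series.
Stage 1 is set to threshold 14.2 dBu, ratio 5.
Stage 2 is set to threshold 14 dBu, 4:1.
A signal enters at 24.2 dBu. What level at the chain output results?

14.55 dBu

Stage 1: overshoot 10 dB → 10/5 = 2 dB → 16.2 dBu.
Stage 2: overshoot 2.2 dB → 2.2/4 = 0.55 dB → 14.55 dBu.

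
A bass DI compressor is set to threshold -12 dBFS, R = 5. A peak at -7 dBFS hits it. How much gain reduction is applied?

Overshoot = -7 − (-12) = 5 dB.
A 5:1 ratio leaves 1 dB of that excess.
Gain reduction = 5 − 1 = 4 dB.

4 dB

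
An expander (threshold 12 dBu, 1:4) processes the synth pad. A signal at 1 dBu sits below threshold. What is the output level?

Below threshold, a 1:4 expander applies gain = (4−1)×(T − x) of attenuation.
(4−1) × 11 = 33 dB, so output = 1 − 33 = -32 dBu.

-32 dBu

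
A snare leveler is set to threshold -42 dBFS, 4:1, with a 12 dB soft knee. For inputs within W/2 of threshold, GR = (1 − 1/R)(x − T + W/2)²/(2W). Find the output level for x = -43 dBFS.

x − T + W/2 = -43 − (-42) + 6 = 5.
GR = (1 − 1/4) × 5² / 24 = 0.75 × 25 / 24 = 0.78125 dB.
Output = -43 − 0.78125 = -43.78125 dBFS.

-43.78125 dBFS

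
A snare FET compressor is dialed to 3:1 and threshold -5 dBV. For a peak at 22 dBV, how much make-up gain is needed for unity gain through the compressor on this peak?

18 dB

The peak compresses to -5 + 27/3 = 4 dBV.
To reach 22 dBV requires 22 − 4 = 18 dB of make-up.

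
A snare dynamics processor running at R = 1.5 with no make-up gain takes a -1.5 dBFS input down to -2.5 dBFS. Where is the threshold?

-4.5 dBFS

Input is 3 dB above T (since output overshoot × R = input overshoot: (-2.5 − T)·1.5 = -1.5 − T gives T = -4.5 dBFS).
Check: -4.5 + (-1.5 − (-4.5))/1.5 = -4.5 + 2 = -2.5 dBFS. ✓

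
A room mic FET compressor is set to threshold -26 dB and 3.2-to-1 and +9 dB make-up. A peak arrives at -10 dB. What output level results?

-10 dB sits 16 dB over threshold.
3.2:1 compression reduces that to 16/3.2 = 5 dB over.
So the level is -26 + 5 = -21 dB; make-up adds 9 dB, giving -12 dB.

-12 dB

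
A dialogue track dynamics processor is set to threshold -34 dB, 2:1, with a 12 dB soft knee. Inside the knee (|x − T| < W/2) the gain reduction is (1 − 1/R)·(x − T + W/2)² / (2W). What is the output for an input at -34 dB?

-34.75 dB

x − T + W/2 = -34 − (-34) + 6 = 6.
GR = (1 − 1/2) × 6² / 24 = 0.5 × 36 / 24 = 0.75 dB.
Output = -34 − 0.75 = -34.75 dB.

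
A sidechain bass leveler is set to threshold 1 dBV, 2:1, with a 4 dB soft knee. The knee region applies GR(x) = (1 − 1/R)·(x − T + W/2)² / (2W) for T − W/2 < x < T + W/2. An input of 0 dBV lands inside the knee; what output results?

x − T + W/2 = 0 − 1 + 2 = 1.
GR = (1 − 1/2) × 1² / 8 = 0.5 × 1 / 8 = 0.0625 dB.
Output = 0 − 0.0625 = -0.0625 dBV.

-0.0625 dBV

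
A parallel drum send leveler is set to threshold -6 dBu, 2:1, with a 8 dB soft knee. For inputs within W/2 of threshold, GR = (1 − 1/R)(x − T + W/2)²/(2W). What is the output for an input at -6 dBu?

-6.5 dBu

x − T + W/2 = -6 − (-6) + 4 = 4.
GR = (1 − 1/2) × 4² / 16 = 0.5 × 16 / 16 = 0.5 dB.
Output = -6 − 0.5 = -6.5 dBu.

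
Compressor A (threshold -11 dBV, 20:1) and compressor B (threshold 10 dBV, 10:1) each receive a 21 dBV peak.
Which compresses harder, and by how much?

A, by 20.5 dB

A: GR = 32 − 32/20 = 30.4 dB.
B: GR = 11 − 11/10 = 9.9 dB.
A applies 20.5 dB more gain reduction.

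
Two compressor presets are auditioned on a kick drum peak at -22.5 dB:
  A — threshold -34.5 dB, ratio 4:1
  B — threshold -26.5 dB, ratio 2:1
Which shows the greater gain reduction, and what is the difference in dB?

A, by 7 dB

A: GR = 12 − 12/4 = 9 dB.
B: GR = 4 − 4/2 = 2 dB.
A reduces 7 dB more.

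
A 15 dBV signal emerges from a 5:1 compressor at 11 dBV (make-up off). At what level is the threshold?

Let T be the threshold. Output overshoot = (input overshoot)/R, so 11 − T = (15 − T)/5.
5·(11 − T) = 15 − T → 4·T = 55 − 15 = 40.
T = 40/4 = 10 dBV.

10 dBV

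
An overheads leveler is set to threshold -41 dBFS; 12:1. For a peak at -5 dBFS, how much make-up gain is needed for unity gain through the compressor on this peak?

Without make-up, output = threshold + overshoot/12 = -41 + 3 = -38 dBFS.
Gap to target: 33 dB.

33 dB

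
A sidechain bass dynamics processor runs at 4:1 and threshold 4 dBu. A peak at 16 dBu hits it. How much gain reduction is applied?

The signal is 12 dB above threshold.
At 4:1, output sits 12/4 = 3 dB above threshold.
GR = overshoot in − overshoot out = 12 − 3 = 9 dB.

9 dB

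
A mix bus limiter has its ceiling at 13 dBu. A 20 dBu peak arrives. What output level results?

13 dBu

At ∞:1, everything above 13 dBu is held at the ceiling.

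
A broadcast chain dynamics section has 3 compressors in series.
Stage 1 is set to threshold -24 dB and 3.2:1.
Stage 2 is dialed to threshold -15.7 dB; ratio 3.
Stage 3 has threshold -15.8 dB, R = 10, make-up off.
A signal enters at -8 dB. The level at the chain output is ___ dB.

-19 dB

Stage 1: 16 dB above -24 dB, reduced 3.2:1 to 5 dB above → -19 dB.
Stage 2: -19 dB ≤ -15.7 dB, so stage 2 doesn't engage; output -19 dB.
Stage 3: below threshold (-19 ≤ -15.8); passes unchanged; output -19 dB.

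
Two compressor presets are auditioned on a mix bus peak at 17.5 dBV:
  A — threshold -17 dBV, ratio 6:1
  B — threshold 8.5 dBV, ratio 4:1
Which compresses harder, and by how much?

A: GR = 34.5 − 34.5/6 = 28.75 dB.
B: GR = 9 − 9/4 = 6.75 dB.
Difference: 22 dB in favour of A.

A, by 22 dB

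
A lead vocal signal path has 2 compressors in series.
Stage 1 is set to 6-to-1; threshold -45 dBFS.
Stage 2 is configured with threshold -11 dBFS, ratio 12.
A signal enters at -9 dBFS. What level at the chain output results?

Stage 1: -9 dBFS is 36 dB over -45 dBFS; at 6:1 that becomes 6 dB over, giving -39 dBFS.
Stage 2: -39 dBFS ≤ -11 dBFS, so stage 2 doesn't engage; output -39 dBFS.

-39 dBFS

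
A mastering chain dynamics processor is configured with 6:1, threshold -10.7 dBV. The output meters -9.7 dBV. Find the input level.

-4.7 dBV

Post-compression overshoot = -9.7 − (-10.7) = 1 dB.
Before 6:1 compression the overshoot was 1 × 6 = 6 dB, so input = -10.7 + 6 = -4.7 dBV.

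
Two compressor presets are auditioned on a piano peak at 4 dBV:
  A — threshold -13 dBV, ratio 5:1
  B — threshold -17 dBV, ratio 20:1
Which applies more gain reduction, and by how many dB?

A: overshoot 17 dB → output overshoot 3.4 dB → GR 13.6 dB.
B: overshoot 21 dB → output overshoot 1.05 dB → GR 19.95 dB.
B reduces 6.35 dB more.

B, by 6.35 dB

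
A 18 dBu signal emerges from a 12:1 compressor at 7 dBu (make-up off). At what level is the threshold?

6 dBu

Input is 12 dB above T (since output overshoot × R = input overshoot: (7 − T)·12 = 18 − T gives T = 6 dBu).
Check: 6 + (18 − 6)/12 = 6 + 1 = 7 dBu. ✓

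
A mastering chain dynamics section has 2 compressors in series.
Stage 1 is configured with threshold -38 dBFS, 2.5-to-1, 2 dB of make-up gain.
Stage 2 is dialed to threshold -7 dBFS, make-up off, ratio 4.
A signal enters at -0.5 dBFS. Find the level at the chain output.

-21 dBFS

Stage 1: 37.5 dB above -38 dBFS, reduced 2.5:1 to 15 dB above → -23 dBFS; +2 dB make-up → -21 dBFS.
Stage 2: -21 dBFS is at or below the -7 dBFS threshold — no compression; output -21 dBFS.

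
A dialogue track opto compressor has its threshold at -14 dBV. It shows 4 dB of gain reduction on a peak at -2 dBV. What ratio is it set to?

1.5:1

Input overshoot = -2 − (-14) = 12 dB.
Output overshoot = 12 − 4 = 8 dB.
Ratio = input overshoot / output overshoot = 12 / 8 = 1.5.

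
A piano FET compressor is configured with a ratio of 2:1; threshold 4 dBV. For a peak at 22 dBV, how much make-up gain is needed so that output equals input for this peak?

Overshoot 18 dB → 18/2 = 9 dB after compression, so the compressed level is 4 + 9 = 13 dBV.
Make-up = target − compressed = 22 − 13 = 9 dB.

9 dB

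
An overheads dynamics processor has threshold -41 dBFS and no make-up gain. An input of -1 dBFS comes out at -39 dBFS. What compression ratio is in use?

Input overshoot = -1 − (-41) = 40 dB; output overshoot = -39 − (-41) = 2 dB.
Ratio = 40 / 2 = 20.

20:1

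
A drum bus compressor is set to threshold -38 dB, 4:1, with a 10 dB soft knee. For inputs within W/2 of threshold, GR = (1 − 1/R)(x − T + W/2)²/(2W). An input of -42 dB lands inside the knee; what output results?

x − T + W/2 = -42 − (-38) + 5 = 1.
GR = (1 − 1/4) × 1² / 20 = 0.75 × 1 / 20 = 0.0375 dB.
Output = -42 − 0.0375 = -42.0375 dB.

-42.0375 dB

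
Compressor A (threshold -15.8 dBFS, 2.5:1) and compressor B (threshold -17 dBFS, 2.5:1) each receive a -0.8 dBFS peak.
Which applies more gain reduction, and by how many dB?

A: overshoot 15 dB → output overshoot 6 dB → GR 9 dB.
B: overshoot 16.2 dB → output overshoot 6.48 dB → GR 9.72 dB.
B applies 0.72 dB more gain reduction.

B, by 0.72 dB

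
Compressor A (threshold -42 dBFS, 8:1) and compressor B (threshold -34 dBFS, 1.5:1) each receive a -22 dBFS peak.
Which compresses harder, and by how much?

A: GR = 20 − 20/8 = 17.5 dB.
B: GR = 12 − 12/1.5 = 4 dB.
Difference: 13.5 dB in favour of A.

A, by 13.5 dB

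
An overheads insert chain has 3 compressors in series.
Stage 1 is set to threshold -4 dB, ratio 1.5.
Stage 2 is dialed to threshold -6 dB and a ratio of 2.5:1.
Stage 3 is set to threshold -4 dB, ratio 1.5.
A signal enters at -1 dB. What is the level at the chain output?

-4.4 dB

Stage 1: overshoot 3 dB → 3/1.5 = 2 dB → -2 dB.
Stage 2: -2 dB is 4 dB over -6 dB; at 2.5:1 that becomes 1.6 dB over, giving -4.4 dB.
Stage 3: -4.4 dB is at or below the -4 dB threshold — no compression; output -4.4 dB.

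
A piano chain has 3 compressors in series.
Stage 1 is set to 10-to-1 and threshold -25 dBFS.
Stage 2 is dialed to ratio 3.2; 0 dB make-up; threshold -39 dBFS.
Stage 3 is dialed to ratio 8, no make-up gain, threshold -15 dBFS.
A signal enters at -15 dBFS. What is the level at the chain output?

-34.3125 dBFS

Stage 1: -15 dBFS is 10 dB over -25 dBFS; at 10:1 that becomes 1 dB over, giving -24 dBFS.
Stage 2: overshoot 15 dB → 15/3.2 = 4.6875 dB → -34.3125 dBFS.
Stage 3: below threshold (-34.3125 ≤ -15); passes unchanged; output -34.3125 dBFS.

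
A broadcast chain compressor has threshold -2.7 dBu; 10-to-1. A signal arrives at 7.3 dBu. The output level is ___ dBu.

-1.7 dBu

7.3 dBu sits 10 dB over threshold.
The 10 dB excess becomes 1 dB after 10:1 reduction.
That puts the output at -1.7 dBu.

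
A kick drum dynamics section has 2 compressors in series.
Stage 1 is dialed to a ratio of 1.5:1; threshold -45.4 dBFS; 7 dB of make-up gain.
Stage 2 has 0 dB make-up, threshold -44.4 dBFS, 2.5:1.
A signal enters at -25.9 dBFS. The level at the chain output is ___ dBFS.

-36.8 dBFS

Stage 1: overshoot 19.5 dB → 19.5/1.5 = 13 dB → -32.4 dBFS; +7 dB make-up → -25.4 dBFS.
Stage 2: -25.4 dBFS is 19 dB over -44.4 dBFS; at 2.5:1 that becomes 7.6 dB over, giving -36.8 dBFS.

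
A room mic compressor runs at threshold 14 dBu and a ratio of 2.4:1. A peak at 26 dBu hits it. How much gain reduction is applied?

7 dB

The signal is 12 dB above threshold.
At 2.4:1, output sits 12/2.4 = 5 dB above threshold.
So the signal is attenuated by 12 − 5 = 7 dB.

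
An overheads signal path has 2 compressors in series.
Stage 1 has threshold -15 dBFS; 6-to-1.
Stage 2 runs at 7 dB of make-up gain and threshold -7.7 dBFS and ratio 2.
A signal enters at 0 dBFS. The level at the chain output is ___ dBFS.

-5.5 dBFS

Stage 1: 15 dB above -15 dBFS, reduced 6:1 to 2.5 dB above → -12.5 dBFS.
Stage 2: -12.5 dBFS is at or below the -7.7 dBFS threshold — no compression; make-up brings it to -5.5 dBFS.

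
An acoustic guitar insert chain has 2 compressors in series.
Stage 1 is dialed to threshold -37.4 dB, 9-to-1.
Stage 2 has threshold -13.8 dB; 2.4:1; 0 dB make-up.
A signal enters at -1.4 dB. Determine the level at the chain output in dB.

Stage 1: overshoot 36 dB → 36/9 = 4 dB → -33.4 dB.
Stage 2: below threshold (-33.4 ≤ -13.8); passes unchanged; output -33.4 dB.

-33.4 dB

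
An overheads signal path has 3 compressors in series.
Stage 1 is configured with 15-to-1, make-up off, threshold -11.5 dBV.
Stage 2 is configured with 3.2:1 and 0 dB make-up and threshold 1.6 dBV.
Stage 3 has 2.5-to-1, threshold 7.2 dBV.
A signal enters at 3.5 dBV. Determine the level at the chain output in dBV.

-10.5 dBV

Stage 1: overshoot 15 dB → 15/15 = 1 dB → -10.5 dBV.
Stage 2: -10.5 dBV is at or below the 1.6 dBV threshold — no compression; output -10.5 dBV.
Stage 3: -10.5 dBV ≤ 7.2 dBV, so stage 3 doesn't engage; output -10.5 dBV.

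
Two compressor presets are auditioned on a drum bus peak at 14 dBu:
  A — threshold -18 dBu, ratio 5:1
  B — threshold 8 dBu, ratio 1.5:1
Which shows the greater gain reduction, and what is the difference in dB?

A: overshoot 32 dB → output overshoot 6.4 dB → GR 25.6 dB.
B: overshoot 6 dB → output overshoot 4 dB → GR 2 dB.
A reduces 23.6 dB more.

A, by 23.6 dB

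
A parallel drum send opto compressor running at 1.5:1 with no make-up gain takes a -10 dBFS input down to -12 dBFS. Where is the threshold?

-16 dBFS

Input is 6 dB above T (since output overshoot × R = input overshoot: (-12 − T)·1.5 = -10 − T gives T = -16 dBFS).
Check: -16 + (-10 − (-16))/1.5 = -16 + 4 = -12 dBFS. ✓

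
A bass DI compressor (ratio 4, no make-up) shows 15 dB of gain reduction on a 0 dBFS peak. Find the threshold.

-20 dBFS

Gain reduction = 0 − (-15) = 15 dB; output overshoot = GR / (R − 1) = 15 / 3 = 5 dB.
Threshold = output − output overshoot = -15 − 5 = -20 dBFS.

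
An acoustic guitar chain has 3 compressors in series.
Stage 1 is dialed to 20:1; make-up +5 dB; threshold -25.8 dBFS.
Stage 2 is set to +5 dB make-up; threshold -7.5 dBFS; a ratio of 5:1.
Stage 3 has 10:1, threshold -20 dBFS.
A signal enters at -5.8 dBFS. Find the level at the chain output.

-19.48 dBFS

Stage 1: -5.8 dBFS is 20 dB over -25.8 dBFS; at 20:1 that becomes 1 dB over, giving -24.8 dBFS; +5 dB make-up → -19.8 dBFS.
Stage 2: below threshold (-19.8 ≤ -7.5); passes unchanged; make-up brings it to -14.8 dBFS.
Stage 3: 5.2 dB above -20 dBFS, reduced 10:1 to 0.52 dB above → -19.48 dBFS.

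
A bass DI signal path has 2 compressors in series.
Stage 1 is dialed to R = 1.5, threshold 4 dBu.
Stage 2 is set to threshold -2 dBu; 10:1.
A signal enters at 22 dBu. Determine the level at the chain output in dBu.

-0.2 dBu

Stage 1: 18 dB above 4 dBu, reduced 1.5:1 to 12 dB above → 16 dBu.
Stage 2: 16 dBu is 18 dB over -2 dBu; at 10:1 that becomes 1.8 dB over, giving -0.2 dBu.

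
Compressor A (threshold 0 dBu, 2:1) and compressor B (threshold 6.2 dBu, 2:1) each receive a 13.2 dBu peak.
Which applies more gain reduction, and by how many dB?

A, by 3.1 dB

A: 13.2 dB over, compressed to 6.6 dB over, so 6.6 dB of GR.
B: 7 dB over, compressed to 3.5 dB over, so 3.5 dB of GR.
Difference: 3.1 dB in favour of A.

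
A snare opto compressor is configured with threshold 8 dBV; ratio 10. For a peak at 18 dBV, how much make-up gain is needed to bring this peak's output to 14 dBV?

5 dB

Without make-up, output = threshold + overshoot/10 = 8 + 1 = 9 dBV.
Gap to target: 5 dB.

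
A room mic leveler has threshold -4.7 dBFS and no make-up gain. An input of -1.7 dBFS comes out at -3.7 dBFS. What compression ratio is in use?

3:1

Input overshoot = -1.7 − (-4.7) = 3 dB; output overshoot = -3.7 − (-4.7) = 1 dB.
Ratio = 3 / 1 = 3.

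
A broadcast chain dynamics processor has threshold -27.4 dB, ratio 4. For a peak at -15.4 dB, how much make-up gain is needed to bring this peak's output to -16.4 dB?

8 dB

Without make-up, output = threshold + overshoot/4 = -27.4 + 3 = -24.4 dB.
Gap to target: 8 dB.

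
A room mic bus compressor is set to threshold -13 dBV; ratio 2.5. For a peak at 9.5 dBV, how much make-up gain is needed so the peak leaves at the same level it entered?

Overshoot 22.5 dB → 22.5/2.5 = 9 dB after compression, so the compressed level is -13 + 9 = -4 dBV.
Make-up = target − compressed = 9.5 − (-4) = 13.5 dB.

13.5 dB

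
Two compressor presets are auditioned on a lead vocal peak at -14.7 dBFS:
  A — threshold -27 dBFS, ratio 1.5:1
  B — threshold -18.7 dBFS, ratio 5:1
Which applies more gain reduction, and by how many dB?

A, by 0.9 dB

A: GR = 12.3 − 12.3/1.5 = 4.1 dB.
B: GR = 4 − 4/5 = 3.2 dB.
A reduces 0.9 dB more.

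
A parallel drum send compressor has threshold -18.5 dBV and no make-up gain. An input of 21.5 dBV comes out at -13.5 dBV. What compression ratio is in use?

8:1

Input overshoot = 21.5 − (-18.5) = 40 dB; output overshoot = -13.5 − (-18.5) = 5 dB.
Ratio = 40 / 5 = 8.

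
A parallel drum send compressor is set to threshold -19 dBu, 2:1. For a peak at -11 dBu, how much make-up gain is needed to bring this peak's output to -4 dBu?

11 dB

The peak compresses to -19 + 8/2 = -15 dBu.
To reach -4 dBu requires -4 − (-15) = 11 dB of make-up.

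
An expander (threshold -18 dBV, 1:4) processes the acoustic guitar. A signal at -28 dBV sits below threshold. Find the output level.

Undershoot = (-18) − (-28) = 10 dB.
At 1:4, that expands to 40 dB under threshold.
Output = -18 − 40 = -58 dBV.

-58 dBV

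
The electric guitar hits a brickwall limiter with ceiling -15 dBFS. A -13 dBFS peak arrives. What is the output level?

The limiter clamps the peak to its -15 dBFS ceiling.

-15 dBFS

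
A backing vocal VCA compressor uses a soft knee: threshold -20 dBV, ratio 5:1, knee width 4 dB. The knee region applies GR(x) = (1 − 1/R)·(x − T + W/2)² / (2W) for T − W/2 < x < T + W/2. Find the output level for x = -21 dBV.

-21.1 dBV

x − T + W/2 = -21 − (-20) + 2 = 1.
GR = (1 − 1/5) × 1² / 8 = 0.8 × 1 / 8 = 0.1 dB.
Output = -21 − 0.1 = -21.1 dBV.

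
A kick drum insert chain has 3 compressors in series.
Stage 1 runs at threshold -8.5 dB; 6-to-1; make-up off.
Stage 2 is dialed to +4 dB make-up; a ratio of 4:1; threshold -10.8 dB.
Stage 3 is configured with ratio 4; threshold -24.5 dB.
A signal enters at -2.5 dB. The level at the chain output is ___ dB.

Stage 1: overshoot 6 dB → 6/6 = 1 dB → -7.5 dB.
Stage 2: overshoot 3.3 dB → 3.3/4 = 0.825 dB → -9.975 dB; +4 dB make-up → -5.975 dB.
Stage 3: 18.525 dB above -24.5 dB, reduced 4:1 to 4.63125 dB above → -19.86875 dB.

-19.86875 dB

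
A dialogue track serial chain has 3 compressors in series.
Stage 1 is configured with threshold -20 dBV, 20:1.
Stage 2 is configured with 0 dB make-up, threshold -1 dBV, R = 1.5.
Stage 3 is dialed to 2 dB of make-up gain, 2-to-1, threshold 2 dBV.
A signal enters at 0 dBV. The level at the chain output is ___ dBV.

-17 dBV

Stage 1: 0 dBV is 20 dB over -20 dBV; at 20:1 that becomes 1 dB over, giving -19 dBV.
Stage 2: -19 dBV is at or below the -1 dBV threshold — no compression; output -19 dBV.
Stage 3: -19 dBV ≤ 2 dBV, so stage 3 doesn't engage; make-up brings it to -17 dBV.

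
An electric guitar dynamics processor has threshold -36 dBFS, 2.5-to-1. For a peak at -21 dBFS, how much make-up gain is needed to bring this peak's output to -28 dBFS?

Overshoot 15 dB → 15/2.5 = 6 dB after compression, so the compressed level is -36 + 6 = -30 dBFS.
Make-up = target − compressed = -28 − (-30) = 2 dB.

2 dB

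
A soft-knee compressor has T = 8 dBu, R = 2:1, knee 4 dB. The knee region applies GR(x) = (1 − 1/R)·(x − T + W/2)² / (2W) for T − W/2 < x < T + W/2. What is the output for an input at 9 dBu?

8.4375 dBu

x − T + W/2 = 9 − 8 + 2 = 3.
GR = (1 − 1/2) × 3² / 8 = 0.5 × 9 / 8 = 0.5625 dB.
Output = 9 − 0.5625 = 8.4375 dBu.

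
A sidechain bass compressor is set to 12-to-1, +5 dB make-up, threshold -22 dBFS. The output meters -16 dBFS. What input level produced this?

-10 dBFS

Stripping the +5 dB make-up gives -21 dBFS at the gain stage.
That's 1 dB above the -22 dBFS threshold.
Before 12:1 compression the overshoot was 1 × 12 = 12 dB, so input = -22 + 12 = -10 dBFS.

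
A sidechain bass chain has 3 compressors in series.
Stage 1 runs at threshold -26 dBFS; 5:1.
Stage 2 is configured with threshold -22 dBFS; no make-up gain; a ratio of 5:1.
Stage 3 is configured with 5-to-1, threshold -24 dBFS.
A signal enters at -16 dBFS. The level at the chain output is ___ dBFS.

Stage 1: 10 dB above -26 dBFS, reduced 5:1 to 2 dB above → -24 dBFS.
Stage 2: below threshold (-24 ≤ -22); passes unchanged; output -24 dBFS.
Stage 3: below threshold (-24 ≤ -24); passes unchanged; output -24 dBFS.

-24 dBFS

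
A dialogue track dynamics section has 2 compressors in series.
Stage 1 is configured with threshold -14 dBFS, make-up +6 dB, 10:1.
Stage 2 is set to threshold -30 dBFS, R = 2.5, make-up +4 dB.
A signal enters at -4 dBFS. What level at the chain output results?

-16.8 dBFS

Stage 1: 10 dB above -14 dBFS, reduced 10:1 to 1 dB above → -13 dBFS; +6 dB make-up → -7 dBFS.
Stage 2: overshoot 23 dB → 23/2.5 = 9.2 dB → -20.8 dBFS; +4 dB make-up → -16.8 dBFS.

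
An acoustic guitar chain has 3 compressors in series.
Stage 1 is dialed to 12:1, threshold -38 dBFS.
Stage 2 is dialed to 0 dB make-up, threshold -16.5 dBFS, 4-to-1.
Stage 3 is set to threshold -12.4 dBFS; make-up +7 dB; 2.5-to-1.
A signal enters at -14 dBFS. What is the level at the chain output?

-29 dBFS

Stage 1: 24 dB above -38 dBFS, reduced 12:1 to 2 dB above → -36 dBFS.
Stage 2: -36 dBFS ≤ -16.5 dBFS, so stage 2 doesn't engage; output -36 dBFS.
Stage 3: below threshold (-36 ≤ -12.4); passes unchanged; make-up brings it to -29 dBFS.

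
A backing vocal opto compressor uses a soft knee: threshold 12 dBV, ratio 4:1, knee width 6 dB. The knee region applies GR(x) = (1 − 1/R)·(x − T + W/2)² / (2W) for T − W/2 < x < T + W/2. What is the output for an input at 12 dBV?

11.4375 dBV

x − T + W/2 = 12 − 12 + 3 = 3.
GR = (1 − 1/4) × 3² / 12 = 0.75 × 9 / 12 = 0.5625 dB.
Output = 12 − 0.5625 = 11.4375 dBV.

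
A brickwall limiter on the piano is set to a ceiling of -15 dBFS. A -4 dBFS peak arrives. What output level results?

At ∞:1, everything above -15 dBFS is held at the ceiling.

-15 dBFS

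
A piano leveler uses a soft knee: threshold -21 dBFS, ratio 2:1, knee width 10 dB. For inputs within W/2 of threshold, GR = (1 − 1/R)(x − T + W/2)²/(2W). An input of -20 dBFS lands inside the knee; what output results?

x − T + W/2 = -20 − (-21) + 5 = 6.
GR = (1 − 1/2) × 6² / 20 = 0.5 × 36 / 20 = 0.9 dB.
Output = -20 − 0.9 = -20.9 dBFS.

-20.9 dBFS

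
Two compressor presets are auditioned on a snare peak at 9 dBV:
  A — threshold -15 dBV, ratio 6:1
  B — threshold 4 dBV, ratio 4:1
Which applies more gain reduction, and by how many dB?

A, by 16.25 dB

A: 24 dB over, compressed to 4 dB over, so 20 dB of GR.
B: 5 dB over, compressed to 1.25 dB over, so 3.75 dB of GR.
Difference: 16.25 dB in favour of A.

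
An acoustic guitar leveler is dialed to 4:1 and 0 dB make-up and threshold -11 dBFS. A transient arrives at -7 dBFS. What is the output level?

-10 dBFS

-7 dBFS sits 4 dB over threshold.
The 4 dB excess becomes 1 dB after 4:1 reduction.
Output = -11 + 1 = -10 dBFS.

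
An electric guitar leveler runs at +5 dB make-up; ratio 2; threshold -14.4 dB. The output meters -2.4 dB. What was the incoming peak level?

-0.4 dB

Stripping the +5 dB make-up gives -7.4 dB at the gain stage.
Post-compression overshoot = -7.4 − (-14.4) = 7 dB.
Before 2:1 compression the overshoot was 7 × 2 = 14 dB, so input = -14.4 + 14 = -0.4 dB.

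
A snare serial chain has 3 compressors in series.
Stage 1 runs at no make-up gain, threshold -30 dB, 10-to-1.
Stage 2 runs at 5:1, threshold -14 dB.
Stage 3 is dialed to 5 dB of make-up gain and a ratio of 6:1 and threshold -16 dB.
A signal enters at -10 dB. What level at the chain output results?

Stage 1: -10 dB is 20 dB over -30 dB; at 10:1 that becomes 2 dB over, giving -28 dB.
Stage 2: -28 dB is at or below the -14 dB threshold — no compression; output -28 dB.
Stage 3: below threshold (-28 ≤ -16); passes unchanged; make-up brings it to -23 dB.

-23 dB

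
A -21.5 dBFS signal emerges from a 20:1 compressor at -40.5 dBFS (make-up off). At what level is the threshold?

Let T be the threshold. Output overshoot = (input overshoot)/R, so -40.5 − T = (-21.5 − T)/20.
20·(-40.5 − T) = -21.5 − T → 19·T = -810 − (-21.5) = -788.5.
T = -788.5/19 = -41.5 dBFS.

-41.5 dBFS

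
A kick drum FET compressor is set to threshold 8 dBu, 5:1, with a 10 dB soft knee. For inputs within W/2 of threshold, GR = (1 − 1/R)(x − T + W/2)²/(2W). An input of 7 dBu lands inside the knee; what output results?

6.36 dBu

x − T + W/2 = 7 − 8 + 5 = 4.
GR = (1 − 1/5) × 4² / 20 = 0.8 × 16 / 20 = 0.64 dB.
Output = 7 − 0.64 = 6.36 dBu.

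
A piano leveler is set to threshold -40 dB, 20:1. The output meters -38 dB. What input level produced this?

That's 2 dB above the -40 dB threshold.
Input overshoot = R × output overshoot = 40 dB → input = -40 + 40 = 0 dB.

0 dB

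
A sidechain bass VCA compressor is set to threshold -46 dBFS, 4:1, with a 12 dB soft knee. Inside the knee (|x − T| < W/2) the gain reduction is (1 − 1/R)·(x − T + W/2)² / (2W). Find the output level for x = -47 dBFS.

x − T + W/2 = -47 − (-46) + 6 = 5.
GR = (1 − 1/4) × 5² / 24 = 0.75 × 25 / 24 = 0.78125 dB.
Output = -47 − 0.78125 = -47.78125 dBFS.

-47.78125 dBFS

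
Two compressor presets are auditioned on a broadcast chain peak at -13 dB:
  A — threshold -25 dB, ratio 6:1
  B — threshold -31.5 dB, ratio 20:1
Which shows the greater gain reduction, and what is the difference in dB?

B, by 7.575 dB

A: 12 dB over, compressed to 2 dB over, so 10 dB of GR.
B: 18.5 dB over, compressed to 0.925 dB over, so 17.575 dB of GR.
Difference: 7.575 dB in favour of B.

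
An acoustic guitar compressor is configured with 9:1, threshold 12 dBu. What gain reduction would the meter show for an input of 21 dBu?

21 dBu exceeds the threshold by 9 dB.
A 9:1 ratio leaves 1 dB of that excess.
So the signal is attenuated by 9 − 1 = 8 dB.

8 dB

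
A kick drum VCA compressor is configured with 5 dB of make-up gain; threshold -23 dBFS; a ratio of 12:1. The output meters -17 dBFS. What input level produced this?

-11 dBFS

Remove make-up: -17 − 5 = -22 dBFS.
That's 1 dB above the -23 dBFS threshold.
Input overshoot = R × output overshoot = 12 dB → input = -23 + 12 = -11 dBFS.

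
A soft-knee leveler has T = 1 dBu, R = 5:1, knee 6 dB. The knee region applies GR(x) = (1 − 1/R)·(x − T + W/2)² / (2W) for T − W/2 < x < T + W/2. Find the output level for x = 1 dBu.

x − T + W/2 = 1 − 1 + 3 = 3.
GR = (1 − 1/5) × 3² / 12 = 0.8 × 9 / 12 = 0.6 dB.
Output = 1 − 0.6 = 0.4 dBu.

0.4 dBu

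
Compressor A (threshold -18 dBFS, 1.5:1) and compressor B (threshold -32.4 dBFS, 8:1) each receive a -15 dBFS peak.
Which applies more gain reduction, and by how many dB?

A: GR = 3 − 3/1.5 = 1 dB.
B: GR = 17.4 − 17.4/8 = 15.225 dB.
Difference: 14.225 dB in favour of B.

B, by 14.225 dB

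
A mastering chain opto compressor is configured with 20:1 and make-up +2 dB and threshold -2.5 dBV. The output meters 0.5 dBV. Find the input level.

Remove make-up: 0.5 − 2 = -1.5 dBV.
That's 1 dB above the -2.5 dBV threshold.
Before 20:1 compression the overshoot was 1 × 20 = 20 dB, so input = -2.5 + 20 = 17.5 dBV.

17.5 dBV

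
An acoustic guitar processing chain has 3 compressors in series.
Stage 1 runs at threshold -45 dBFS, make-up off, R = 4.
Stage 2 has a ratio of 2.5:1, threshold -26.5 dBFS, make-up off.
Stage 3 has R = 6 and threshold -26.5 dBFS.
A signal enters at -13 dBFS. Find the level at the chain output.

Stage 1: 32 dB above -45 dBFS, reduced 4:1 to 8 dB above → -37 dBFS.
Stage 2: -37 dBFS ≤ -26.5 dBFS, so stage 2 doesn't engage; output -37 dBFS.
Stage 3: -37 dBFS is at or below the -26.5 dBFS threshold — no compression; output -37 dBFS.

-37 dBFS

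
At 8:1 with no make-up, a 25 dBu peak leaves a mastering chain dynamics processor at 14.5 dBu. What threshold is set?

13 dBu

Gain reduction = 25 − 14.5 = 10.5 dB; output overshoot = GR / (R − 1) = 10.5 / 7 = 1.5 dB.
Threshold = output − output overshoot = 14.5 − 1.5 = 13 dBu.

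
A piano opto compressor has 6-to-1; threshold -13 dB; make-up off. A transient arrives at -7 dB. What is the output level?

-7 dB sits 6 dB over threshold.
6:1 compression reduces that to 6/6 = 1 dB over.
That puts the output at -12 dB.

-12 dB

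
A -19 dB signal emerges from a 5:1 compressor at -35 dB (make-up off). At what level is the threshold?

Let T be the threshold. Output overshoot = (input overshoot)/R, so -35 − T = (-19 − T)/5.
5·(-35 − T) = -19 − T → 4·T = -175 − (-19) = -156.
T = -156/4 = -39 dB.

-39 dB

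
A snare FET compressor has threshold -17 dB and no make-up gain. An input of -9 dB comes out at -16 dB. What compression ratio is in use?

8:1

Input overshoot = -9 − (-17) = 8 dB; output overshoot = -16 − (-17) = 1 dB.
Ratio = 8 / 1 = 8.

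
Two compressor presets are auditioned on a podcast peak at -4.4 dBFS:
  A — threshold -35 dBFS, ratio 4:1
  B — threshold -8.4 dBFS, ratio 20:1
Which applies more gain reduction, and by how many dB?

A: overshoot 30.6 dB → output overshoot 7.65 dB → GR 22.95 dB.
B: overshoot 4 dB → output overshoot 0.2 dB → GR 3.8 dB.
Difference: 19.15 dB in favour of A.

A, by 19.15 dB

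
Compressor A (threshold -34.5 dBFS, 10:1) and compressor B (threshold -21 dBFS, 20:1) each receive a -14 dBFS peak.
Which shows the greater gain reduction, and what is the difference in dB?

A, by 11.8 dB

A: overshoot 20.5 dB → output overshoot 2.05 dB → GR 18.45 dB.
B: overshoot 7 dB → output overshoot 0.35 dB → GR 6.65 dB.
A applies 11.8 dB more gain reduction.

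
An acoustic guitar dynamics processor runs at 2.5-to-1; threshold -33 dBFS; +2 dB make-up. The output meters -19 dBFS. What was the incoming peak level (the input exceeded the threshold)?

Remove make-up: -19 − 2 = -21 dBFS.
That's 12 dB above the -33 dBFS threshold.
Before 2.5:1 compression the overshoot was 12 × 2.5 = 30 dB, so input = -33 + 30 = -3 dBFS.

-3 dBFS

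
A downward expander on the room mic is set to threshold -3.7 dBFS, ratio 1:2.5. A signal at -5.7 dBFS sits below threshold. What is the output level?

Undershoot = (-3.7) − (-5.7) = 2 dB.
At 1:2.5, that expands to 5 dB under threshold.
Output = -3.7 − 5 = -8.7 dBFS.

-8.7 dBFS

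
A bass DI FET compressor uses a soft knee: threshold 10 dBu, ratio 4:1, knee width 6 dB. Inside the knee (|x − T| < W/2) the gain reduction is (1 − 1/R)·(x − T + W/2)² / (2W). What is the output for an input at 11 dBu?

10 dBu

x − T + W/2 = 11 − 10 + 3 = 4.
GR = (1 − 1/4) × 4² / 12 = 0.75 × 16 / 12 = 1 dB.
Output = 11 − 1 = 10 dBu.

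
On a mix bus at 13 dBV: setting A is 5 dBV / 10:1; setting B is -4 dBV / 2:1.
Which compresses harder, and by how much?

A: 8 dB over, compressed to 0.8 dB over, so 7.2 dB of GR.
B: 17 dB over, compressed to 8.5 dB over, so 8.5 dB of GR.
B reduces 1.3 dB more.

B, by 1.3 dB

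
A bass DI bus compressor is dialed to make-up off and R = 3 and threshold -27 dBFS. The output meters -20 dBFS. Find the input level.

Post-compression overshoot = -20 − (-27) = 7 dB.
Before 3:1 compression the overshoot was 7 × 3 = 21 dB, so input = -27 + 21 = -6 dBFS.

-6 dBFS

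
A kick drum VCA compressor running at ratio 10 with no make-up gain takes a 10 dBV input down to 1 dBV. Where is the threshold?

Gain reduction = 10 − 1 = 9 dB; output overshoot = GR / (R − 1) = 9 / 9 = 1 dB.
Threshold = output − output overshoot = 1 − 1 = 0 dBV.

0 dBV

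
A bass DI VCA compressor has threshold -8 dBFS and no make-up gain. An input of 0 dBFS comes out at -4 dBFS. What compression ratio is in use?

2:1

Input overshoot = 0 − (-8) = 8 dB; output overshoot = -4 − (-8) = 4 dB.
Ratio = 8 / 4 = 2.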